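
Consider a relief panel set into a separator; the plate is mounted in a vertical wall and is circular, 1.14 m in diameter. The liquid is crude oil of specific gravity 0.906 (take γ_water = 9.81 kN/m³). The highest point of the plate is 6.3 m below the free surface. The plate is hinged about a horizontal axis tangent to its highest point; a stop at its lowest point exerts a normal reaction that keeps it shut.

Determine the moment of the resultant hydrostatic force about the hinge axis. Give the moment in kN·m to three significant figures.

M ≈ 36.3 kN·m

γ = 0.906 × 9.81 = 8.88786 kN/m³.
The centroid is at the centre, 0.57 m below the top of the plate, so the centroid depth is h_c = 6.3 + 0.57 = 6.87 m.
A = π(0.57)² = 1.0207 m².
Resultant F = γ·h_c·A = 8.88786 × 6.87 × 1.0207 = 62.3235 kN.
I_c = πr⁴/4 = π × 0.57⁴/4 = 0.0829066 m⁴.
Centre of pressure: y_p = y_c + I_c/(y_c·A) = 6.87 + 0.0829066/(6.87 × 1.0207) = 6.87 + 0.0118232 = 6.88182 m along the plane.
The resultant acts 0.57 + 0.0118232 = 0.581823 m (along the plate) below the hinge at the top edge, so the moment about the hinge is M = F × 0.581823 = 62.3235 × 0.581823 = 36.2612 kN·m.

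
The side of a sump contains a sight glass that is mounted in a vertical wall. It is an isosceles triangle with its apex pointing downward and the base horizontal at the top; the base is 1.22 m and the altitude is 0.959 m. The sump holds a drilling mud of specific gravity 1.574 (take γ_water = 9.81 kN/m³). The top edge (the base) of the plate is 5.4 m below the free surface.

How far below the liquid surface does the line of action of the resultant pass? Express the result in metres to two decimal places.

h_p = 5.73 m

γ = 1.574 × 9.81 = 15.44094 kN/m³.
With the apex down, the centroid sits h/3 = 0.959/3 = 0.319667 m below the base (the top edge), so the centroid depth is h_c = 5.4 + 0.319667 = 5.71967 m.
A = ½ × 1.22 × 0.959 = 0.58499 m².
Resultant F = γ·h_c·A = 15.44094 × 5.71967 × 0.58499 = 51.6646 kN.
I_c = b·h³/36 = 1.22 × 0.959³/36 = 0.0298891 m⁴.
Centre of pressure: y_p = y_c + I_c/(y_c·A) = 5.71967 + 0.0298891/(5.71967 × 0.58499) = 5.71967 + 0.00893292 = 5.7286 m along the plane.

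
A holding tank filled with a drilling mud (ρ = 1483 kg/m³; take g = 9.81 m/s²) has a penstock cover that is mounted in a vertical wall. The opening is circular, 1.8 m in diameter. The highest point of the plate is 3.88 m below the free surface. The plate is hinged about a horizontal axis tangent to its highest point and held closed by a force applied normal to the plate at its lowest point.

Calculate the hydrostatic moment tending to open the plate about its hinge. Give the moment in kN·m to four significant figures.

M ≈ 166.8 kN·m

γ = ρg = 1483 × 9.81 / 1000 = 14.54823 kN/m³.
The centroid is at the centre, 0.9 m below the top of the plate, so the centroid depth is h_c = 3.88 + 0.9 = 4.78 m.
A = π(0.9)² = 2.54469 m².
Resultant F = γ·h_c·A = 14.54823 × 4.78 × 2.54469 = 176.959 kN.
I_c = πr⁴/4 = π × 0.9⁴/4 = 0.5153 m⁴.
Centre of pressure: y_p = y_c + I_c/(y_c·A) = 4.78 + 0.5153/(4.78 × 2.54469) = 4.78 + 0.042364 = 4.82236 m along the plane.
The resultant acts 0.9 + 0.042364 = 0.942364 m (along the plate) below the hinge at the top edge, so the moment about the hinge is M = F × 0.942364 = 176.959 × 0.942364 = 166.76 kN·m.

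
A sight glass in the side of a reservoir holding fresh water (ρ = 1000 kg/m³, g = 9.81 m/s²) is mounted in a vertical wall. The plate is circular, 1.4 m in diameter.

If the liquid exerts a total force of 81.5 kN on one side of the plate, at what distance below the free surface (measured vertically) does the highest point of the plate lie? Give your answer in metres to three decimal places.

γ = ρg = 1000 × 9.81 = 9810 N/m³ = 9.81 kN/m³.
A = π(0.7)² = 1.53938 m².
From F = γ·h_c·A, the centroid depth is h_c = 81.5/(9.81 × 1.53938) = 5.39688 m.
The centroid is at the centre, 0.7 m below the top of the plate, so the highest point sits at h_top = 5.39688 − 0.7 = 4.69688 m below the surface.

d_top ≈ 4.697 m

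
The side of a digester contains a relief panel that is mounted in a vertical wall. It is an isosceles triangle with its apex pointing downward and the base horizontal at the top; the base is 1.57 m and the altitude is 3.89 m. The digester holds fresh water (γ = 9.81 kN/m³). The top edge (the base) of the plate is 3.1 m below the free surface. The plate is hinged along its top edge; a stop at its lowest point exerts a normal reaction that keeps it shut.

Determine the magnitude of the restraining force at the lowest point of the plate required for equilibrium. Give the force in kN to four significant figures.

P ≈ 50.38 kN

γ = 9.81 kN/m³.
With the apex down, the centroid sits h/3 = 3.89/3 = 1.29667 m below the base (the top edge), so the centroid depth is h_c = 3.1 + 1.29667 = 4.39667 m.
A = ½ × 1.57 × 3.89 = 3.05365 m².
Resultant F = γ·h_c·A = 9.81 × 4.39667 × 3.05365 = 131.708 kN.
I_c = b·h³/36 = 1.57 × 3.89³/36 = 2.56712 m⁴.
Centre of pressure: y_p = y_c + I_c/(y_c·A) = 4.39667 + 2.56712/(4.39667 × 3.05365) = 4.39667 + 0.191207 = 4.58788 m along the plane.
The resultant acts 1.29667 + 0.191207 = 1.48788 m (along the plate) below the hinge at the top edge, so the moment about the hinge is M = F × 1.48788 = 131.708 × 1.48788 = 195.966 kN·m.
A normal force at the bottom, 3.89 m from the hinge, must supply this moment: P = 195.966/3.89 = 50.3769 kN.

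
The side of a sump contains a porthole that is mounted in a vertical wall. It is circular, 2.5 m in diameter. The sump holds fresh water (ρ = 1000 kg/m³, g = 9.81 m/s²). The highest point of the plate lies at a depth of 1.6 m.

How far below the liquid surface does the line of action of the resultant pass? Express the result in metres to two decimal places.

γ = ρg = 1000 × 9.81 = 9810 N/m³ = 9.81 kN/m³.
The centroid is at the centre, 1.25 m below the top of the plate, so the centroid depth is h_c = 1.6 + 1.25 = 2.85 m.
A = π(1.25)² = 4.90874 m².
Resultant F = γ·h_c·A = 9.81 × 2.85 × 4.90874 = 137.241 kN.
I_c = πr⁴/4 = π × 1.25⁴/4 = 1.91748 m⁴.
Centre of pressure: y_p = y_c + I_c/(y_c·A) = 2.85 + 1.91748/(2.85 × 4.90874) = 2.85 + 0.137062 = 2.98706 m along the plane.

h_p = 2.99 m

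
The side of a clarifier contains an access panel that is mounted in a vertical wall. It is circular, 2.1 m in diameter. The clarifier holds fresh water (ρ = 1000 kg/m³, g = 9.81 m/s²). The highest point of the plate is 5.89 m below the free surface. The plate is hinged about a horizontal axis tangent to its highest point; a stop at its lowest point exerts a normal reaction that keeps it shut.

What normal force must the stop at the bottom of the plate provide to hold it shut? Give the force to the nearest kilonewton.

γ = ρg = 1000 × 9.81 = 9810 N/m³ = 9.81 kN/m³.
The centroid is at the centre, 1.05 m below the top of the plate, so the centroid depth is h_c = 5.89 + 1.05 = 6.94 m.
A = π(1.05)² = 3.46361 m².
Resultant F = γ·h_c·A = 9.81 × 6.94 × 3.46361 = 235.807 kN.
I_c = πr⁴/4 = π × 1.05⁴/4 = 0.954656 m⁴.
Centre of pressure: y_p = y_c + I_c/(y_c·A) = 6.94 + 0.954656/(6.94 × 3.46361) = 6.94 + 0.0397154 = 6.97972 m along the plane.
The resultant acts 1.05 + 0.0397154 = 1.08972 m (along the plate) below the hinge at the top edge, so the moment about the hinge is M = F × 1.08972 = 235.807 × 1.08972 = 256.964 kN·m.
A normal force at the bottom, 2.1 m from the hinge, must supply this moment: P = 256.964/2.1 = 122.364 kN.

P ≈ 122 kN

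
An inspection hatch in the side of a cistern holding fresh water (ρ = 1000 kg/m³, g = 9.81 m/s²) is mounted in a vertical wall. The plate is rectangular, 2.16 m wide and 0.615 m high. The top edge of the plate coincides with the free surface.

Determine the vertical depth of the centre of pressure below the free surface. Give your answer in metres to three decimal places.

h_p = 0.410 m

γ = ρg = 1000 × 9.81 = 9810 N/m³ = 9.81 kN/m³.
The centroid lies 0.615/2 = 0.3075 m below the top edge, so the centroid depth is h_c = 0.3075 m.
A = 2.16 × 0.615 = 1.3284 m².
Resultant F = γ·h_c·A = 9.81 × 0.3075 × 1.3284 = 4.00722 kN.
I_c = b·h³/12 = 2.16 × 0.615³/12 = 0.0418695 m⁴.
Centre of pressure: y_p = y_c + I_c/(y_c·A) = 0.3075 + 0.0418695/(0.3075 × 1.3284) = 0.3075 + 0.1025 = 0.41 m along the plane.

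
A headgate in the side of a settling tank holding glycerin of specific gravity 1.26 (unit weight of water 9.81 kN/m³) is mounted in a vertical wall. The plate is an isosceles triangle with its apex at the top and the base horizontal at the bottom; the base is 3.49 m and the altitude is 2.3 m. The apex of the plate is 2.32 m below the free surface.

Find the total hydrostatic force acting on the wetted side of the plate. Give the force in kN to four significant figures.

F ≈ 191.2 kN

γ = 1.26 × 9.81 = 12.3606 kN/m³.
With the apex up, the centroid sits 2h/3 = 2 × 2.3/3 = 1.53333 m below the apex, so the centroid depth is h_c = 2.32 + 1.53333 = 3.85333 m.
A = ½ × 3.49 × 2.3 = 4.0135 m².
Resultant F = γ·h_c·A = 12.3606 × 3.85333 × 4.0135 = 191.161 kN.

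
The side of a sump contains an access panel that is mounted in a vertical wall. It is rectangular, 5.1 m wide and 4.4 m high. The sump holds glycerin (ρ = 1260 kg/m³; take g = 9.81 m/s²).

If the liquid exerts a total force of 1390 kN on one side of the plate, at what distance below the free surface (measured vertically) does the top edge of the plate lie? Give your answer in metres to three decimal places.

γ = ρg = 1260 × 9.81 / 1000 = 12.3606 kN/m³.
A = 5.1 × 4.4 = 22.44 m².
From F = γ·h_c·A, the centroid depth is h_c = 1390/(12.3606 × 22.44) = 5.01132 m.
The centroid lies 4.4/2 = 2.2 m below the top edge, so the top edge sits at h_top = 5.01132 − 2.2 = 2.81132 m below the surface.

d_top ≈ 2.811 m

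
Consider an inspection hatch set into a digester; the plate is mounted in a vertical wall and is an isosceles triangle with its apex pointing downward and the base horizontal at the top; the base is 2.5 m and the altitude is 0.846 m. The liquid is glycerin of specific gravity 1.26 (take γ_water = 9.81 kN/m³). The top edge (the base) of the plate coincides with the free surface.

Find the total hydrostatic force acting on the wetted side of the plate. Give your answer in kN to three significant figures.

F ≈ 3.69 kN

γ = 1.26 × 9.81 = 12.3606 kN/m³.
With the apex down, the centroid sits h/3 = 0.846/3 = 0.282 m below the base (the top edge), so the centroid depth is h_c = 0.282 m.
A = ½ × 2.5 × 0.846 = 1.0575 m².
Resultant F = γ·h_c·A = 12.3606 × 0.282 × 1.0575 = 3.68612 kN.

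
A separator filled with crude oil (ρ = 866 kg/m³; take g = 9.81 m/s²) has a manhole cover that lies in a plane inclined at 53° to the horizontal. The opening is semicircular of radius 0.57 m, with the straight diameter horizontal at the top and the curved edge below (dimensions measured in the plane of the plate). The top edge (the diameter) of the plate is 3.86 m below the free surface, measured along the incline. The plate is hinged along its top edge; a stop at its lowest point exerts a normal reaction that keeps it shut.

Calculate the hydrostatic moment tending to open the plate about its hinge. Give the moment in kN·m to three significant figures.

M ≈ 3.51 kN·m

γ = ρg = 866 × 9.81 / 1000 = 8.49546 kN/m³.
Let θ = 53° be the plate's angle to the horizontal; measure y along the incline from where the plane meets the free surface. Vertical depth h = y·sinθ with sinθ = 0.798636.
The centroid of a semicircle lies 4r/(3π) = 0.241916 m from the diameter, here below the top edge, so y_c = 3.86 + 0.241916 = 4.10192 m and h_c = 4.10192 × 0.798636 = 3.27594 m.
A = πr²/2 = π × 0.57²/2 = 0.510352 m².
Resultant F = γ·h_c·A = 8.49546 × 3.27594 × 0.510352 = 14.2034 kN.
I_c = (π/8 − 8/(9π))·r⁴ = 0.109757 × 0.57⁴ = 0.011586 m⁴.
Centre of pressure: y_p = y_c + I_c/(y_c·A) = 4.10192 + 0.011586/(4.10192 × 0.510352) = 4.10192 + 0.00553448 = 4.10745 m along the plane.
The resultant acts 0.241916 + 0.00553448 = 0.24745 m (along the plate) below the hinge at the top edge, so the moment about the hinge is M = F × 0.24745 = 14.2034 × 0.24745 = 3.51463 kN·m.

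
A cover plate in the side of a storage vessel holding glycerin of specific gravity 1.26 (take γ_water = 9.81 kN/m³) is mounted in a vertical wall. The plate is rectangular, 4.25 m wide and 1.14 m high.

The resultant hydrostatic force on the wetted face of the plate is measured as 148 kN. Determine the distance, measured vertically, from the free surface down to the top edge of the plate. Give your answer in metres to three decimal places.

γ = 1.26 × 9.81 = 12.3606 kN/m³.
A = 4.25 × 1.14 = 4.845 m².
From F = γ·h_c·A, the centroid depth is h_c = 148/(12.3606 × 4.845) = 2.47132 m.
The centroid lies 1.14/2 = 0.57 m below the top edge, so the top edge sits at h_top = 2.47132 − 0.57 = 1.90132 m below the surface.

d_top ≈ 1.901 m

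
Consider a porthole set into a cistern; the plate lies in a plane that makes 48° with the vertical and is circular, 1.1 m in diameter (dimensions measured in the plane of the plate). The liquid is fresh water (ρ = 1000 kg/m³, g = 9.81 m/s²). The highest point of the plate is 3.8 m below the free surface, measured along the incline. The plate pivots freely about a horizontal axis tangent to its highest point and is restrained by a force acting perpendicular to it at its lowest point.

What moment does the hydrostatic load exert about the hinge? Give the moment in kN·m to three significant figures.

γ = ρg = 1000 × 9.81 = 9810 N/m³ = 9.81 kN/m³.
The plate makes 48° with the vertical, i.e. θ = 90° − 48° = 42° to the horizontal. Measuring y along the incline from the free-surface line, vertical depth h = y·sinθ with sinθ = 0.669131.
The centroid is at the centre, 0.55 m below the top of the plate, so y_c = 3.8 + 0.55 = 4.35 m and h_c = 4.35 × 0.669131 = 2.91072 m.
A = π(0.55)² = 0.950332 m².
Resultant F = γ·h_c·A = 9.81 × 2.91072 × 0.950332 = 27.1359 kN.
I_c = πr⁴/4 = π × 0.55⁴/4 = 0.0718688 m⁴.
Centre of pressure: y_p = y_c + I_c/(y_c·A) = 4.35 + 0.0718688/(4.35 × 0.950332) = 4.35 + 0.017385 = 4.36738 m along the plane.
The resultant acts 0.55 + 0.017385 = 0.567385 m (along the plate) below the hinge at the top edge, so the moment about the hinge is M = F × 0.567385 = 27.1359 × 0.567385 = 15.3965 kN·m.

M ≈ 15.4 kN·m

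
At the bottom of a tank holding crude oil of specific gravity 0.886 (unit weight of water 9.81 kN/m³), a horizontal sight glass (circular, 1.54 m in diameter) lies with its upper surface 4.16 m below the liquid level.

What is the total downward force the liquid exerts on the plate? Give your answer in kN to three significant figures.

γ = 0.886 × 9.81 = 8.69166 kN/m³.
The plate is horizontal, so pressure is uniform at p = γ·h = 8.69166 × 4.16 = 36.1573 kN/m².
A = π(0.77)² = 1.86265 m².
F = p·A = 36.1573 × 1.86265 = 67.3484 kN.

F ≈ 67.3 kN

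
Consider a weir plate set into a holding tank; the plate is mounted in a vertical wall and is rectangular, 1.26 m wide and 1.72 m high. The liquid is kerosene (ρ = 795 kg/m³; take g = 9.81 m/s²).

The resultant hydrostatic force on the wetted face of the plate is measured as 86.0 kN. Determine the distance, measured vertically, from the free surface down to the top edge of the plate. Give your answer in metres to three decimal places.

γ = ρg = 795 × 9.81 / 1000 = 7.79895 kN/m³.
A = 1.26 × 1.72 = 2.1672 m².
From F = γ·h_c·A, the centroid depth is h_c = 86.0/(7.79895 × 2.1672) = 5.08819 m.
The centroid lies 1.72/2 = 0.86 m below the top edge, so the top edge sits at h_top = 5.08819 − 0.86 = 4.22819 m below the surface.

d_top ≈ 4.228 m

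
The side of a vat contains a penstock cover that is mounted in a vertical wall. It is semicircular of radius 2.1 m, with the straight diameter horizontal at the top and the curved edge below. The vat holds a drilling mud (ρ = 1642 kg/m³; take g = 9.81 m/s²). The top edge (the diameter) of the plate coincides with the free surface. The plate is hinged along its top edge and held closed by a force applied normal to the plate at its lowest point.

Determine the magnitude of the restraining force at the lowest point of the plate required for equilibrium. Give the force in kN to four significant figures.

γ = ρg = 1642 × 9.81 / 1000 = 16.10802 kN/m³.
The centroid of a semicircle lies 4r/(3π) = 0.891268 m from the diameter, here below the top edge, so the centroid depth is h_c = 0.891268 m.
A = πr²/2 = π × 2.1²/2 = 6.92721 m².
Resultant F = γ·h_c·A = 16.10802 × 0.891268 × 6.92721 = 99.4509 kN.
I_c = (π/8 − 8/(9π))·r⁴ = 0.109757 × 2.1⁴ = 2.13457 m⁴.
Centre of pressure: y_p = y_c + I_c/(y_c·A) = 0.891268 + 2.13457/(0.891268 × 6.92721) = 0.891268 + 0.345735 = 1.237 m along the plane.
The resultant acts 0.891268 + 0.345735 = 1.237 m (along the plate) below the hinge at the top edge, so the moment about the hinge is M = F × 1.237 = 99.4509 × 1.237 = 123.021 kN·m.
A normal force at the bottom, 2.1 m from the hinge, must supply this moment: P = 123.021/2.1 = 58.5814 kN.

P ≈ 58.58 kN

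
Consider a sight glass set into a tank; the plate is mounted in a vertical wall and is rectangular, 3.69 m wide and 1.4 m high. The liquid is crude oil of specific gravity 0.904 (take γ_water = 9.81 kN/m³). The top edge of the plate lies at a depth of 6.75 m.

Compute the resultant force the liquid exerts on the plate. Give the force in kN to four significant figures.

γ = 0.904 × 9.81 = 8.86824 kN/m³.
The centroid lies 1.4/2 = 0.7 m below the top edge, so the centroid depth is h_c = 6.75 + 0.7 = 7.45 m.
A = 3.69 × 1.4 = 5.166 m².
Resultant F = γ·h_c·A = 8.86824 × 7.45 × 5.166 = 341.309 kN.

F ≈ 341.3 kN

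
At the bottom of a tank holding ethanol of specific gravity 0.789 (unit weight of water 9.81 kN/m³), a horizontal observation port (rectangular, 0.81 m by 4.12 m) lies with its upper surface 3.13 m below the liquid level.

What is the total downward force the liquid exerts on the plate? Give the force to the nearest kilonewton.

F ≈ 81 kN

γ = 0.789 × 9.81 = 7.74009 kN/m³.
The plate is horizontal, so pressure is uniform at p = γ·h = 7.74009 × 3.13 = 24.2265 kN/m².
A = 0.81 × 4.12 = 3.3372 m².
F = p·A = 24.2265 × 3.3372 = 80.8487 kN.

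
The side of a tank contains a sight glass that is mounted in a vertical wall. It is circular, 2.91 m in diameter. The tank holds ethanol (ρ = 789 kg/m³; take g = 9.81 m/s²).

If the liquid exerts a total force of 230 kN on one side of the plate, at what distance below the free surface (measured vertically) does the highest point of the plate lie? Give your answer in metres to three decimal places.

γ = ρg = 789 × 9.81 / 1000 = 7.74009 kN/m³.
A = π(1.455)² = 6.65083 m².
From F = γ·h_c·A, the centroid depth is h_c = 230/(7.74009 × 6.65083) = 4.46793 m.
The centroid is at the centre, 1.455 m below the top of the plate, so the highest point sits at h_top = 4.46793 − 1.455 = 3.01293 m below the surface.

d_top ≈ 3.013 m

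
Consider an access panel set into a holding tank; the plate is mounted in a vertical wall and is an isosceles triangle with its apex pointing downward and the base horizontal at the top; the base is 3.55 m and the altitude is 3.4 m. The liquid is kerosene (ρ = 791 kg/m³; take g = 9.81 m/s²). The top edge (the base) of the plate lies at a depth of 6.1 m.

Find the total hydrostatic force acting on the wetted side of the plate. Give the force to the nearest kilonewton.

γ = ρg = 791 × 9.81 / 1000 = 7.75971 kN/m³.
With the apex down, the centroid sits h/3 = 3.4/3 = 1.13333 m below the base (the top edge), so the centroid depth is h_c = 6.1 + 1.13333 = 7.23333 m.
A = ½ × 3.55 × 3.4 = 6.035 m².
Resultant F = γ·h_c·A = 7.75971 × 7.23333 × 6.035 = 338.736 kN.

F ≈ 339 kN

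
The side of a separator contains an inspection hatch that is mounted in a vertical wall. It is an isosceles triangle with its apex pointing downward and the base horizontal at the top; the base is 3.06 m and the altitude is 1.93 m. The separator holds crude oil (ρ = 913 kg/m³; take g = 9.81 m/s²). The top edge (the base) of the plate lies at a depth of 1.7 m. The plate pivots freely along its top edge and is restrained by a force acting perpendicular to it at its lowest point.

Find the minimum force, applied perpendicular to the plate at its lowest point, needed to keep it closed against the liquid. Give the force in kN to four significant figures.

γ = ρg = 913 × 9.81 / 1000 = 8.95653 kN/m³.
With the apex down, the centroid sits h/3 = 1.93/3 = 0.643333 m below the base (the top edge), so the centroid depth is h_c = 1.7 + 0.643333 = 2.34333 m.
A = ½ × 3.06 × 1.93 = 2.9529 m².
Resultant F = γ·h_c·A = 8.95653 × 2.34333 × 2.9529 = 61.9758 kN.
I_c = b·h³/36 = 3.06 × 1.93³/36 = 0.61107 m⁴.
Centre of pressure: y_p = y_c + I_c/(y_c·A) = 2.34333 + 0.61107/(2.34333 × 2.9529) = 2.34333 + 0.0883098 = 2.43164 m along the plane.
The resultant acts 0.643333 + 0.0883098 = 0.731643 m (along the plate) below the hinge at the top edge, so the moment about the hinge is M = F × 0.731643 = 61.9758 × 0.731643 = 45.3442 kN·m.
A normal force at the bottom, 1.93 m from the hinge, must supply this moment: P = 45.3442/1.93 = 23.4944 kN.

P ≈ 23.49 kN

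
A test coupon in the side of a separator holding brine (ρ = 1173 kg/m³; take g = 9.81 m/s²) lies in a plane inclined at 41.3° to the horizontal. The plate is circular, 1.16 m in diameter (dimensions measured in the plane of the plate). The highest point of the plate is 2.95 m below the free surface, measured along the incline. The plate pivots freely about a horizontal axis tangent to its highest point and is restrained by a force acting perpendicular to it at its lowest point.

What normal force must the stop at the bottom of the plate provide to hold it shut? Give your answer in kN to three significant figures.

P ≈ 14.7 kN

γ = ρg = 1173 × 9.81 / 1000 = 11.50713 kN/m³.
Let θ = 41.3° be the plate's angle to the horizontal; measure y along the incline from where the plane meets the free surface. Vertical depth h = y·sinθ with sinθ = 0.660002.
The centroid is at the centre, 0.58 m below the top of the plate, so y_c = 2.95 + 0.58 = 3.53 m and h_c = 3.53 × 0.660002 = 2.32981 m.
A = π(0.58)² = 1.05683 m².
Resultant F = γ·h_c·A = 11.50713 × 2.32981 × 1.05683 = 28.333 kN.
I_c = πr⁴/4 = π × 0.58⁴/4 = 0.0888796 m⁴.
Centre of pressure: y_p = y_c + I_c/(y_c·A) = 3.53 + 0.0888796/(3.53 × 1.05683) = 3.53 + 0.0238244 = 3.55382 m along the plane.
The resultant acts 0.58 + 0.0238244 = 0.603824 m (along the plate) below the hinge at the top edge, so the moment about the hinge is M = F × 0.603824 = 28.333 × 0.603824 = 17.1081 kN·m.
A normal force at the bottom, 1.16 m from the hinge, must supply this moment: P = 17.1081/1.16 = 14.7484 kN.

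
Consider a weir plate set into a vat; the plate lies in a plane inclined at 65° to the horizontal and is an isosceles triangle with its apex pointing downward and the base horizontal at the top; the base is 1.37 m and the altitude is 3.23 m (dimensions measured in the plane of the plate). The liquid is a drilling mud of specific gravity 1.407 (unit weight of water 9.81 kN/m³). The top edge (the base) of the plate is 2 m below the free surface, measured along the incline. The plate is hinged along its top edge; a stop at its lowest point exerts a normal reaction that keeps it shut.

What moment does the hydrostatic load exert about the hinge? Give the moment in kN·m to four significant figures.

M ≈ 107.7 kN·m

γ = 1.407 × 9.81 = 13.80267 kN/m³.
Let θ = 65° be the plate's angle to the horizontal; measure y along the incline from where the plane meets the free surface. Vertical depth h = y·sinθ with sinθ = 0.906308.
With the apex down, the centroid sits h/3 = 3.23/3 = 1.07667 m below the base (the top edge), so y_c = 2 + 1.07667 = 3.07667 m and h_c = 3.07667 × 0.906308 = 2.78841 m.
A = ½ × 1.37 × 3.23 = 2.21255 m².
Resultant F = γ·h_c·A = 13.80267 × 2.78841 × 2.21255 = 85.1555 kN.
I_c = b·h³/36 = 1.37 × 3.23³/36 = 1.28241 m⁴.
Centre of pressure: y_p = y_c + I_c/(y_c·A) = 3.07667 + 1.28241/(3.07667 × 2.21255) = 3.07667 + 0.188388 = 3.26506 m along the plane.
The resultant acts 1.07667 + 0.188388 = 1.26506 m (along the plate) below the hinge at the top edge, so the moment about the hinge is M = F × 1.26506 = 85.1555 × 1.26506 = 107.727 kN·m.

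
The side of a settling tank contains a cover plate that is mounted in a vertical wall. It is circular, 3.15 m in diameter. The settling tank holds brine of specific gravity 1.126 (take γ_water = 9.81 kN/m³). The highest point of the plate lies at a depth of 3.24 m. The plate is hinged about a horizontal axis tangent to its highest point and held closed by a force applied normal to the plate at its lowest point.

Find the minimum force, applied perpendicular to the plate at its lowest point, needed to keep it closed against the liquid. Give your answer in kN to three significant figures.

γ = 1.126 × 9.81 = 11.04606 kN/m³.
The centroid is at the centre, 1.575 m below the top of the plate, so the centroid depth is h_c = 3.24 + 1.575 = 4.815 m.
A = π(1.575)² = 7.79311 m².
Resultant F = γ·h_c·A = 11.04606 × 4.815 × 7.79311 = 414.49 kN.
I_c = πr⁴/4 = π × 1.575⁴/4 = 4.83295 m⁴.
Centre of pressure: y_p = y_c + I_c/(y_c·A) = 4.815 + 4.83295/(4.815 × 7.79311) = 4.815 + 0.128797 = 4.9438 m along the plane.
The resultant acts 1.575 + 0.128797 = 1.7038 m (along the plate) below the hinge at the top edge, so the moment about the hinge is M = F × 1.7038 = 414.49 × 1.7038 = 706.208 kN·m.
A normal force at the bottom, 3.15 m from the hinge, must supply this moment: P = 706.208/3.15 = 224.193 kN.

P ≈ 224 kN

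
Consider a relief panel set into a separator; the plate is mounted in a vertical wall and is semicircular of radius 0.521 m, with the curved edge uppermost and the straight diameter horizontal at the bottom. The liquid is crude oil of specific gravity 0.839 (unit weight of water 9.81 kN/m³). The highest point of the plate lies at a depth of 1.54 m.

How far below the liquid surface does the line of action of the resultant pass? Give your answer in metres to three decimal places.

h_p = 1.850 m

γ = 0.839 × 9.81 = 8.23059 kN/m³.
The centroid lies 4r/(3π) = 0.221119 m above the diameter, so r − 4r/(3π) = 0.521 − 0.221119 = 0.299881 m below the topmost point, so the centroid depth is h_c = 1.54 + 0.299881 = 1.83988 m.
A = πr²/2 = π × 0.521²/2 = 0.426379 m².
Resultant F = γ·h_c·A = 8.23059 × 1.83988 × 0.426379 = 6.45678 kN.
I_c = (π/8 − 8/(9π))·r⁴ = 0.109757 × 0.521⁴ = 0.00808692 m⁴.
Centre of pressure: y_p = y_c + I_c/(y_c·A) = 1.83988 + 0.00808692/(1.83988 × 0.426379) = 1.83988 + 0.0103086 = 1.85019 m along the plane.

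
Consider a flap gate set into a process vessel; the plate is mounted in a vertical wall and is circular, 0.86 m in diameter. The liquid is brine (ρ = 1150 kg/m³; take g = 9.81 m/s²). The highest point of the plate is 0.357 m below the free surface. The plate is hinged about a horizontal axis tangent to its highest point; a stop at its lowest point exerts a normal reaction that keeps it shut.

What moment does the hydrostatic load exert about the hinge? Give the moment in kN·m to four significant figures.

γ = ρg = 1150 × 9.81 / 1000 = 11.2815 kN/m³.
The centroid is at the centre, 0.43 m below the top of the plate, so the centroid depth is h_c = 0.357 + 0.43 = 0.787 m.
A = π(0.43)² = 0.58088 m².
Resultant F = γ·h_c·A = 11.2815 × 0.787 × 0.58088 = 5.15737 kN.
I_c = πr⁴/4 = π × 0.43⁴/4 = 0.0268512 m⁴.
Centre of pressure: y_p = y_c + I_c/(y_c·A) = 0.787 + 0.0268512/(0.787 × 0.58088) = 0.787 + 0.0587358 = 0.845736 m along the plane.
The resultant acts 0.43 + 0.0587358 = 0.488736 m (along the plate) below the hinge at the top edge, so the moment about the hinge is M = F × 0.488736 = 5.15737 × 0.488736 = 2.52059 kN·m.

M ≈ 2.521 kN·m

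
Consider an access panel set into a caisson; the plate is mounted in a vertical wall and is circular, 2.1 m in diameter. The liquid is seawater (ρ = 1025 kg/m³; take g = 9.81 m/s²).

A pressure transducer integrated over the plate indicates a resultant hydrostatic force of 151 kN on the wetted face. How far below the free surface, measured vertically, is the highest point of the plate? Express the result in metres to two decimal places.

γ = ρg = 1025 × 9.81 / 1000 = 10.05525 kN/m³.
A = π(1.05)² = 3.46361 m².
From F = γ·h_c·A, the centroid depth is h_c = 151/(10.05525 × 3.46361) = 4.33566 m.
The centroid is at the centre, 1.05 m below the top of the plate, so the highest point sits at h_top = 4.33566 − 1.05 = 3.28566 m below the surface.

d_top ≈ 3.29 m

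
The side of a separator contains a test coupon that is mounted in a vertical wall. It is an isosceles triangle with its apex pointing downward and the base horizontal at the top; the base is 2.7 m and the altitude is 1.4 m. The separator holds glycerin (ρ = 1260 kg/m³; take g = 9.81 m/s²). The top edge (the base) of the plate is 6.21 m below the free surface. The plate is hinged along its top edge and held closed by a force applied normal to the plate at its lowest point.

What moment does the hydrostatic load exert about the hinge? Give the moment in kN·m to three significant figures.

M ≈ 75.3 kN·m

γ = ρg = 1260 × 9.81 / 1000 = 12.3606 kN/m³.
With the apex down, the centroid sits h/3 = 1.4/3 = 0.466667 m below the base (the top edge), so the centroid depth is h_c = 6.21 + 0.466667 = 6.67667 m.
A = ½ × 2.7 × 1.4 = 1.89 m².
Resultant F = γ·h_c·A = 12.3606 × 6.67667 × 1.89 = 155.977 kN.
I_c = b·h³/36 = 2.7 × 1.4³/36 = 0.2058 m⁴.
Centre of pressure: y_p = y_c + I_c/(y_c·A) = 6.67667 + 0.2058/(6.67667 × 1.89) = 6.67667 + 0.0163089 = 6.69298 m along the plane.
The resultant acts 0.466667 + 0.0163089 = 0.482976 m (along the plate) below the hinge at the top edge, so the moment about the hinge is M = F × 0.482976 = 155.977 × 0.482976 = 75.3331 kN·m.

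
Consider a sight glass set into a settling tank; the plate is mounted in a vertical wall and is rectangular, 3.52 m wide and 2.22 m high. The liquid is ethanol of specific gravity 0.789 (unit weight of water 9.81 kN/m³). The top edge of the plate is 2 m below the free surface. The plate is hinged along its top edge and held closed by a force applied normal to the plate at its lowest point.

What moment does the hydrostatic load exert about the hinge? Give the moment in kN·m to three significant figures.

M ≈ 234 kN·m

γ = 0.789 × 9.81 = 7.74009 kN/m³.
The centroid lies 2.22/2 = 1.11 m below the top edge, so the centroid depth is h_c = 2 + 1.11 = 3.11 m.
A = 3.52 × 2.22 = 7.8144 m².
Resultant F = γ·h_c·A = 7.74009 × 3.11 × 7.8144 = 188.106 kN.
I_c = b·h³/12 = 3.52 × 2.22³/12 = 3.20937 m⁴.
Centre of pressure: y_p = y_c + I_c/(y_c·A) = 3.11 + 3.20937/(3.11 × 7.8144) = 3.11 + 0.132058 = 3.24206 m along the plane.
The resultant acts 1.11 + 0.132058 = 1.24206 m (along the plate) below the hinge at the top edge, so the moment about the hinge is M = F × 1.24206 = 188.106 × 1.24206 = 233.639 kN·m.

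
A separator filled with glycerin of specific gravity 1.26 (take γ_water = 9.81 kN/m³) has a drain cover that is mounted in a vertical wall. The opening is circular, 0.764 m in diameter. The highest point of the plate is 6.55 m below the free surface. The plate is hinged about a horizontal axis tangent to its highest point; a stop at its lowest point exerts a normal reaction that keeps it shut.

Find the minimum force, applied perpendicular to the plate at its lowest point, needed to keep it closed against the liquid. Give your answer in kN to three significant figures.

P ≈ 19.9 kN

γ = 1.26 × 9.81 = 12.3606 kN/m³.
The centroid is at the centre, 0.382 m below the top of the plate, so the centroid depth is h_c = 6.55 + 0.382 = 6.932 m.
A = π(0.382)² = 0.458434 m².
Resultant F = γ·h_c·A = 12.3606 × 6.932 × 0.458434 = 39.2803 kN.
I_c = πr⁴/4 = π × 0.382⁴/4 = 0.0167241 m⁴.
Centre of pressure: y_p = y_c + I_c/(y_c·A) = 6.932 + 0.0167241/(6.932 × 0.458434) = 6.932 + 0.00526269 = 6.93726 m along the plane.
The resultant acts 0.382 + 0.00526269 = 0.387263 m (along the plate) below the hinge at the top edge, so the moment about the hinge is M = F × 0.387263 = 39.2803 × 0.387263 = 15.2118 kN·m.
A normal force at the bottom, 0.764 m from the hinge, must supply this moment: P = 15.2118/0.764 = 19.9107 kN.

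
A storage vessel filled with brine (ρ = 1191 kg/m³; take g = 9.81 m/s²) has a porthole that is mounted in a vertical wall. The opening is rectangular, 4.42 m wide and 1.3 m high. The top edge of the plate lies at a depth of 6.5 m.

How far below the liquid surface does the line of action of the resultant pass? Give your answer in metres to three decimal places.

h_p = 7.170 m

γ = ρg = 1191 × 9.81 / 1000 = 11.68371 kN/m³.
The centroid lies 1.3/2 = 0.65 m below the top edge, so the centroid depth is h_c = 6.5 + 0.65 = 7.15 m.
A = 4.42 × 1.3 = 5.746 m².
Resultant F = γ·h_c·A = 11.68371 × 7.15 × 5.746 = 480.012 kN.
I_c = b·h³/12 = 4.42 × 1.3³/12 = 0.809228 m⁴.
Centre of pressure: y_p = y_c + I_c/(y_c·A) = 7.15 + 0.809228/(7.15 × 5.746) = 7.15 + 0.019697 = 7.1697 m along the plane.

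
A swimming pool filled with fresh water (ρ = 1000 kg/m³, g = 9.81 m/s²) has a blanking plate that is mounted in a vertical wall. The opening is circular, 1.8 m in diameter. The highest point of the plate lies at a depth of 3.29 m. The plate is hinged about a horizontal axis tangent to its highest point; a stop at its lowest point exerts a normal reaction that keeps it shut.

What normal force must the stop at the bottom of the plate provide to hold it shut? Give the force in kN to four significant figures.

P ≈ 55.11 kN

γ = ρg = 1000 × 9.81 = 9810 N/m³ = 9.81 kN/m³.
The centroid is at the centre, 0.9 m below the top of the plate, so the centroid depth is h_c = 3.29 + 0.9 = 4.19 m.
A = π(0.9)² = 2.54469 m².
Resultant F = γ·h_c·A = 9.81 × 4.19 × 2.54469 = 104.597 kN.
I_c = πr⁴/4 = π × 0.9⁴/4 = 0.5153 m⁴.
Centre of pressure: y_p = y_c + I_c/(y_c·A) = 4.19 + 0.5153/(4.19 × 2.54469) = 4.19 + 0.0483294 = 4.23833 m along the plane.
The resultant acts 0.9 + 0.0483294 = 0.948329 m (along the plate) below the hinge at the top edge, so the moment about the hinge is M = F × 0.948329 = 104.597 × 0.948329 = 99.1924 kN·m.
A normal force at the bottom, 1.8 m from the hinge, must supply this moment: P = 99.1924/1.8 = 55.1069 kN.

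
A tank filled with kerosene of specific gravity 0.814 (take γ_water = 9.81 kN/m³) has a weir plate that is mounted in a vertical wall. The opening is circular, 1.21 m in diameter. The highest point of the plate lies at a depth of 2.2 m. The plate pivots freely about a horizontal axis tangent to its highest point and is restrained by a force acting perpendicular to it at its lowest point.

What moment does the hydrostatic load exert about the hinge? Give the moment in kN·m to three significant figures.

M ≈ 16.4 kN·m

γ = 0.814 × 9.81 = 7.98534 kN/m³.
The centroid is at the centre, 0.605 m below the top of the plate, so the centroid depth is h_c = 2.2 + 0.605 = 2.805 m.
A = π(0.605)² = 1.1499 m².
Resultant F = γ·h_c·A = 7.98534 × 2.805 × 1.1499 = 25.7565 kN.
I_c = πr⁴/4 = π × 0.605⁴/4 = 0.105223 m⁴.
Centre of pressure: y_p = y_c + I_c/(y_c·A) = 2.805 + 0.105223/(2.805 × 1.1499) = 2.805 + 0.0326225 = 2.83762 m along the plane.
The resultant acts 0.605 + 0.0326225 = 0.637622 m (along the plate) below the hinge at the top edge, so the moment about the hinge is M = F × 0.637622 = 25.7565 × 0.637622 = 16.4229 kN·m.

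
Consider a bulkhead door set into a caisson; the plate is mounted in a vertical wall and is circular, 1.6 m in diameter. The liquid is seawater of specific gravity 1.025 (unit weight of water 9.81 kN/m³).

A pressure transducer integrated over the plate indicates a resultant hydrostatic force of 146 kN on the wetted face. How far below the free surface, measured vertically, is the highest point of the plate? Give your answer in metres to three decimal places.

d_top ≈ 6.422 m

γ = 1.025 × 9.81 = 10.05525 kN/m³.
A = π(0.8)² = 2.01062 m².
From F = γ·h_c·A, the centroid depth is h_c = 146/(10.05525 × 2.01062) = 7.22154 m.
The centroid is at the centre, 0.8 m below the top of the plate, so the highest point sits at h_top = 7.22154 − 0.8 = 6.42154 m below the surface.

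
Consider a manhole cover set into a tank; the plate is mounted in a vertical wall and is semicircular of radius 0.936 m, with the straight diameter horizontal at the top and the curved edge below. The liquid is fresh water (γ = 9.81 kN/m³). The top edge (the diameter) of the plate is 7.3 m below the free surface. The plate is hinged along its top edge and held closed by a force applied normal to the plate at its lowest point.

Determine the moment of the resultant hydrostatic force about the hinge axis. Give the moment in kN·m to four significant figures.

γ = 9.81 kN/m³.
The centroid of a semicircle lies 4r/(3π) = 0.397251 m from the diameter, here below the top edge, so the centroid depth is h_c = 7.3 + 0.397251 = 7.69725 m.
A = πr²/2 = π × 0.936²/2 = 1.37617 m².
Resultant F = γ·h_c·A = 9.81 × 7.69725 × 1.37617 = 103.915 kN.
I_c = (π/8 − 8/(9π))·r⁴ = 0.109757 × 0.936⁴ = 0.0842433 m⁴.
Centre of pressure: y_p = y_c + I_c/(y_c·A) = 7.69725 + 0.0842433/(7.69725 × 1.37617) = 7.69725 + 0.00795294 = 7.7052 m along the plane.
The resultant acts 0.397251 + 0.00795294 = 0.405204 m (along the plate) below the hinge at the top edge, so the moment about the hinge is M = F × 0.405204 = 103.915 × 0.405204 = 42.1068 kN·m.

M ≈ 42.11 kN·m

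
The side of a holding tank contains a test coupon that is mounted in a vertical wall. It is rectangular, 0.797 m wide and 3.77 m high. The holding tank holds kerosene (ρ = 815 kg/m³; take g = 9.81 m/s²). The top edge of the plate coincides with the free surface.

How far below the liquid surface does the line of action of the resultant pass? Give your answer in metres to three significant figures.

γ = ρg = 815 × 9.81 / 1000 = 7.99515 kN/m³.
The centroid lies 3.77/2 = 1.885 m below the top edge, so the centroid depth is h_c = 1.885 m.
A = 0.797 × 3.77 = 3.00469 m².
Resultant F = γ·h_c·A = 7.99515 × 1.885 × 3.00469 = 45.2833 kN.
I_c = b·h³/12 = 0.797 × 3.77³/12 = 3.55878 m⁴.
Centre of pressure: y_p = y_c + I_c/(y_c·A) = 1.885 + 3.55878/(1.885 × 3.00469) = 1.885 + 0.628333 = 2.51333 m along the plane.

h_p = 2.51 m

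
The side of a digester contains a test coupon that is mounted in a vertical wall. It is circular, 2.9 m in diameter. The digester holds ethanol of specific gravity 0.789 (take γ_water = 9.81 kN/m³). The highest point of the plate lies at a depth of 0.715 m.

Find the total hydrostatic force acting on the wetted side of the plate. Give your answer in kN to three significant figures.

γ = 0.789 × 9.81 = 7.74009 kN/m³.
The centroid is at the centre, 1.45 m below the top of the plate, so the centroid depth is h_c = 0.715 + 1.45 = 2.165 m.
A = π(1.45)² = 6.6052 m².
Resultant F = γ·h_c·A = 7.74009 × 2.165 × 6.6052 = 110.685 kN.

F ≈ 111 kN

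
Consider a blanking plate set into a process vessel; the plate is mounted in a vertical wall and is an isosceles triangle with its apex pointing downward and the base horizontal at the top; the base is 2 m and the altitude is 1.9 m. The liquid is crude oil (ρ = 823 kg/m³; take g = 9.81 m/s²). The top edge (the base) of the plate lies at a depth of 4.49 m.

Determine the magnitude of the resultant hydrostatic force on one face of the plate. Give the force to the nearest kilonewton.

γ = ρg = 823 × 9.81 / 1000 = 8.07363 kN/m³.
With the apex down, the centroid sits h/3 = 1.9/3 = 0.633333 m below the base (the top edge), so the centroid depth is h_c = 4.49 + 0.633333 = 5.12333 m.
A = ½ × 2 × 1.9 = 1.9 m².
Resultant F = γ·h_c·A = 8.07363 × 5.12333 × 1.9 = 78.5914 kN.

F ≈ 79 kN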